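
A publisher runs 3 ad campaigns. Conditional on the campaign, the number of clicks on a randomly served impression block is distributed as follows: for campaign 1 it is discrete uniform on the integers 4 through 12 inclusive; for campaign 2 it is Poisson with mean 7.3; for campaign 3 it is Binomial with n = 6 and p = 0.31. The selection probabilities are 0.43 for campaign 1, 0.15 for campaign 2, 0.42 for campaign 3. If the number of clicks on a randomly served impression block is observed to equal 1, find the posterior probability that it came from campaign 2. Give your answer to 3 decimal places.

0.006

Likelihoods P(X=1 | ·): 1: 0; 2: 0.00493143; 3: 0.29091.
Posterior ∝ prior × likelihood. Numerator for 2: 0.15·0.00493143 = 0.000739715.
Normalizing constant: 0.43·0 + 0.15·0.00493143 + 0.42·0.29091 = 0.122922.
P(2 | observation) = 0.000739715 / 0.122922 = 0.00601777.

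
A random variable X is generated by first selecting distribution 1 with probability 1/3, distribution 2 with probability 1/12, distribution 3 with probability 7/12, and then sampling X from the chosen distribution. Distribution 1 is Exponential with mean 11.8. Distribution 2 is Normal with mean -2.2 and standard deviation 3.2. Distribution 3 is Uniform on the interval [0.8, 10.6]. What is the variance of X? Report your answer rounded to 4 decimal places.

Per component, 1: μ=11.8, E[X²]=278.48; 2: μ=-2.2, E[X²]=15.08; 3: μ=5.7, E[X²]=40.4933.
E[X] = 0.333333·11.8 + 0.0833333·-2.2 + 0.583333·5.7 = 7.075.
E[X²] = 0.333333·278.48 + 0.0833333·15.08 + 0.583333·40.4933 = 117.704.
Var(X) = E[X²] − (E[X])² = 117.704 − 50.0556 = 67.6488.

67.6488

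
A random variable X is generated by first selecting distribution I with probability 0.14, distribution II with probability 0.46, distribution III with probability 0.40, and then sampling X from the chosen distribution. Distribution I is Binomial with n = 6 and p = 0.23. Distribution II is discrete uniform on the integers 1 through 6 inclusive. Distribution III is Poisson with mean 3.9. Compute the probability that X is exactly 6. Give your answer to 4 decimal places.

Conditional on each component, P(X = 6): I: 0.000148036; II: 0.166667; III: 0.0989251.
By total probability, P(X = 6) = 0.14·0.000148036 + 0.46·0.166667 + 0.4·0.0989251 = 0.116257.

0.1163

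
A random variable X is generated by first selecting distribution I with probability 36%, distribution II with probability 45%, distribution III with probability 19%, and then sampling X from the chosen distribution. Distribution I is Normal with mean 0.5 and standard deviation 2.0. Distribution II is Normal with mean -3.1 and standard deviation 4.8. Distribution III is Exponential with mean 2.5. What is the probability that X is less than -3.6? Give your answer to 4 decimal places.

0.2136

Conditional on each component, P(X < -3.6): I: 0.0201822; II: 0.458519; III: 0.
By total probability, P(X < -3.6) = 0.36·0.0201822 + 0.45·0.458519 + 0.19·0 = 0.213599.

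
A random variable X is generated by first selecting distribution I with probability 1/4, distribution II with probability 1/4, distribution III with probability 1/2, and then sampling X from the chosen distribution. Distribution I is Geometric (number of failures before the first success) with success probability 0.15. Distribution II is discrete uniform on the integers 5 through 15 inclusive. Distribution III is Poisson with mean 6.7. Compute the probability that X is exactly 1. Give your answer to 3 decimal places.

Conditional on each component, P(X = 1): I: 0.1275; II: 0; III: 0.00824711.
By total probability, P(X = 1) = 0.25·0.1275 + 0.25·0 + 0.5·0.00824711 = 0.0359986.

0.036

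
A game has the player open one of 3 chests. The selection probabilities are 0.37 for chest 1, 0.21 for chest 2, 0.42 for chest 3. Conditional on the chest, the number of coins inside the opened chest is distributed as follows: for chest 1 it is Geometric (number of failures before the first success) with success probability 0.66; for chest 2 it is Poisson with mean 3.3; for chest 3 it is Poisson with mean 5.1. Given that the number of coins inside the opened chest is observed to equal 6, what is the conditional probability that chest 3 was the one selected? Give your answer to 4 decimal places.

Likelihoods P(X=6 | ·): 1: 0.00101957; 2: 0.0661575; 3: 0.149.
Posterior ∝ prior × likelihood. Numerator for 3: 0.42·0.149 = 0.0625801.
Normalizing constant: 0.37·0.00101957 + 0.21·0.0661575 + 0.42·0.149 = 0.0768504.
P(3 | observation) = 0.0625801 / 0.0768504 = 0.81431.

0.8143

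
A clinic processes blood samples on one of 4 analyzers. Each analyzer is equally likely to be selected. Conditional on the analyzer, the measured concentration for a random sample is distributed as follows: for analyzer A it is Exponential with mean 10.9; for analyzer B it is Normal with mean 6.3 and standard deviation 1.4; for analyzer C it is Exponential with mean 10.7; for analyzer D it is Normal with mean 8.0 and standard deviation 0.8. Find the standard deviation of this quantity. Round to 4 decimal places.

7.9166

Per component, A: μ=10.9, E[X²]=237.62; B: μ=6.3, E[X²]=41.65; C: μ=10.7, E[X²]=228.98; D: μ=8, E[X²]=64.64.
E[X] = 0.25·10.9 + 0.25·6.3 + 0.25·10.7 + 0.25·8 = 8.975.
E[X²] = 0.25·237.62 + 0.25·41.65 + 0.25·228.98 + 0.25·64.64 = 143.222.
Var(X) = E[X²] − (E[X])² = 143.222 − 80.5506 = 62.6719.
SD(X) = √62.6719 = 7.91656.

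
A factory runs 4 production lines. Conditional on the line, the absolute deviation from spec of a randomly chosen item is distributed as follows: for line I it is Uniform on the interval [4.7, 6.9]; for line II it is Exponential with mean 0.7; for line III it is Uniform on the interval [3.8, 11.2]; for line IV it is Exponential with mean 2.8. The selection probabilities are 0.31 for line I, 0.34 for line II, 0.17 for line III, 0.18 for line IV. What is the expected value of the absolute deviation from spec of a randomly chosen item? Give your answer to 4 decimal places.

Component means — I: 5.8; II: 0.7; III: 7.5; IV: 2.8.
E[X] = 0.31·5.8 + 0.34·0.7 + 0.17·7.5 + 0.18·2.8 = 3.815.

3.8150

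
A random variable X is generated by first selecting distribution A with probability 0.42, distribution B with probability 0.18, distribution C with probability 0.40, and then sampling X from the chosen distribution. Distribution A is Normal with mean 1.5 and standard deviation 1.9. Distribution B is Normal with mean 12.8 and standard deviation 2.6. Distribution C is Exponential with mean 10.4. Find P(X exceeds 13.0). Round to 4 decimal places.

Conditional on each component, P(X > 13.0): A: 7.12493e-10; B: 0.469342; C: 0.286505.
By total probability, P(X > 13.0) = 0.42·7.12493e-10 + 0.18·0.469342 + 0.4·0.286505 = 0.199084.

0.1991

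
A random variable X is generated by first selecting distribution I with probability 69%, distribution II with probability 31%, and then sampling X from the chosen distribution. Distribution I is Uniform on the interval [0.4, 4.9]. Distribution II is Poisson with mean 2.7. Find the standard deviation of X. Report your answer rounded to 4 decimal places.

Per component, I: μ=2.65, E[X²]=8.71; II: μ=2.7, E[X²]=9.99.
E[X] = 0.69·2.65 + 0.31·2.7 = 2.6655.
E[X²] = 0.69·8.71 + 0.31·9.99 = 9.1068.
Var(X) = E[X²] − (E[X])² = 9.1068 − 7.10489 = 2.00191.
SD(X) = √2.00191 = 1.41489.

1.4149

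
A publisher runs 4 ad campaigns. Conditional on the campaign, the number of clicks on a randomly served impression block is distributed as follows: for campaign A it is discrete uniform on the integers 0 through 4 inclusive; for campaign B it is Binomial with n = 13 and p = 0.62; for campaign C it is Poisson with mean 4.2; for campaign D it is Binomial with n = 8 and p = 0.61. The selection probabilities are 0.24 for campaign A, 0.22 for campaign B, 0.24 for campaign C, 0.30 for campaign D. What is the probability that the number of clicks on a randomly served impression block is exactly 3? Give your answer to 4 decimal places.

0.1278

Conditional on each campaign, P(X = 3): A: 0.2; B: 0.00427934; C: 0.185165; D: 0.114683.
By total probability, P(X = 3) = 0.24·0.2 + 0.22·0.00427934 + 0.24·0.185165 + 0.3·0.114683 = 0.127786.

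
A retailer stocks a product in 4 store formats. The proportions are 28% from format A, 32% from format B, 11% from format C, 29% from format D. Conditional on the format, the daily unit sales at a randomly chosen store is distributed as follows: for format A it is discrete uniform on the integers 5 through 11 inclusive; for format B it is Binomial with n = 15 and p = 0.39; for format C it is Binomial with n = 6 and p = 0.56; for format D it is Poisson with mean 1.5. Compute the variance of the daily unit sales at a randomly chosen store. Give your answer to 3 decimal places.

Per component, A: μ=8, E[X²]=68; B: μ=5.85, E[X²]=37.791; C: μ=3.36, E[X²]=12.768; D: μ=1.5, E[X²]=3.75.
E[X] = 0.28·8 + 0.32·5.85 + 0.11·3.36 + 0.29·1.5 = 4.9166.
E[X²] = 0.28·68 + 0.32·37.791 + 0.11·12.768 + 0.29·3.75 = 33.6251.
Var(X) = E[X²] − (E[X])² = 33.6251 − 24.173 = 9.45214.

9.452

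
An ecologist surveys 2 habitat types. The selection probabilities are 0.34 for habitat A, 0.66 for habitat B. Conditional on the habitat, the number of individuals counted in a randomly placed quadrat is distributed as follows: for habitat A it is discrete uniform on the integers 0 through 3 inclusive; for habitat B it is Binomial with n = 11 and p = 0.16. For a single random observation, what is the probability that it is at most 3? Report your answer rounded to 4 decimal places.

0.9442

Conditional on each habitat, P(X ≤ 3): A: 1; B: 0.915435.
By total probability, P(X ≤ 3) = 0.34·1 + 0.66·0.915435 = 0.944187.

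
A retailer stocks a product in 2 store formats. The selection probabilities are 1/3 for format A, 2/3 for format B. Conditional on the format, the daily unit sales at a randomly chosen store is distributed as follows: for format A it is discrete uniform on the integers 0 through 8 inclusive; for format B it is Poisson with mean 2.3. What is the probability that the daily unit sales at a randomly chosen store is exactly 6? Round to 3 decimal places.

Conditional on each format, P(X = 6): A: 0.111111; B: 0.0206138.
By total probability, P(X = 6) = 0.333333·0.111111 + 0.666667·0.0206138 = 0.0507795.

0.051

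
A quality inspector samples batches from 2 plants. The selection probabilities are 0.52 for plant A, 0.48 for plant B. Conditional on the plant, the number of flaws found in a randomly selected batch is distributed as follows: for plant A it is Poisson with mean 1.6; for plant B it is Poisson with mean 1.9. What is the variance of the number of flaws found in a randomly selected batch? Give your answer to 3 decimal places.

1.766

Per component, A: μ=1.6, E[X²]=4.16; B: μ=1.9, E[X²]=5.51.
E[X] = 0.52·1.6 + 0.48·1.9 = 1.744.
E[X²] = 0.52·4.16 + 0.48·5.51 = 4.808.
Var(X) = E[X²] − (E[X])² = 4.808 − 3.04154 = 1.76646.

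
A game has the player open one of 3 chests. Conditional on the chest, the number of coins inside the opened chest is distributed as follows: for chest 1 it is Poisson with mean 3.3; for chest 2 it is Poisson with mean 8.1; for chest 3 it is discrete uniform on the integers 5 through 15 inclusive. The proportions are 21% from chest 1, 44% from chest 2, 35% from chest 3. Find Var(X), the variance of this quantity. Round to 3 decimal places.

Per component, 1: μ=3.3, E[X²]=14.19; 2: μ=8.1, E[X²]=73.71; 3: μ=10, E[X²]=110.
E[X] = 0.21·3.3 + 0.44·8.1 + 0.35·10 = 7.757.
E[X²] = 0.21·14.19 + 0.44·73.71 + 0.35·110 = 73.9123.
Var(X) = E[X²] − (E[X])² = 73.9123 − 60.171 = 13.7413.

13.741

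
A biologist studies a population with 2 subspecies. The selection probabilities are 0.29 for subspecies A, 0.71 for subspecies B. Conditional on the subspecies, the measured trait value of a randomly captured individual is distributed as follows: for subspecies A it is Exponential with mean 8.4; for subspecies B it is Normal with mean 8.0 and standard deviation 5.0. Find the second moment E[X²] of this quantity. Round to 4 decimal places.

For each component E[X²] = Var + (mean)², giving A: 141.12; B: 89.
Overall E[X²] = 0.29·141.12 + 0.71·89 = 104.115.

104.1148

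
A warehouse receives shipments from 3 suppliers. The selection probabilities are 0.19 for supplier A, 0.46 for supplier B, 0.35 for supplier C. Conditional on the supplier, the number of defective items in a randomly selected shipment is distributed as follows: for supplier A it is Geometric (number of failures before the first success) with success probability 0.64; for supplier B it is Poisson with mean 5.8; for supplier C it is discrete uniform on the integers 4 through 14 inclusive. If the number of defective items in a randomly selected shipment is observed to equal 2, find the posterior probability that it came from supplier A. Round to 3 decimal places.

Likelihoods P(X=2 | ·): A: 0.082944; B: 0.0509235; C: 0.
Posterior ∝ prior × likelihood. Numerator for A: 0.19·0.082944 = 0.0157594.
Normalizing constant: 0.19·0.082944 + 0.46·0.0509235 + 0.35·0 = 0.0391842.
P(A | observation) = 0.0157594 / 0.0391842 = 0.402187.

0.402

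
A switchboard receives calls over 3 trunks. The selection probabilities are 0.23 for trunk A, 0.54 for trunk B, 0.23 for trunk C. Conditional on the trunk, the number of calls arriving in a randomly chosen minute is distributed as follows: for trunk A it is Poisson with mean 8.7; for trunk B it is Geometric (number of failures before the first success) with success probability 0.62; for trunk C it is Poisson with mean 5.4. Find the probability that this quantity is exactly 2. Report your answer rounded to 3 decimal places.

0.065

Conditional on each trunk, P(X = 2): A: 0.00630444; B: 0.089528; C: 0.0658518.
By total probability, P(X = 2) = 0.23·0.00630444 + 0.54·0.089528 + 0.23·0.0658518 = 0.064941.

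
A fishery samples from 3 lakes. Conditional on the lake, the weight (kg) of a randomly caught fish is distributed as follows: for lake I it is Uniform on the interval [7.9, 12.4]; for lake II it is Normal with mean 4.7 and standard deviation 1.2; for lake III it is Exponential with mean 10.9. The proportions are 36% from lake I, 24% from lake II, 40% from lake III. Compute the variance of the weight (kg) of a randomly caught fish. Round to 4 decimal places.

54.8146

Per component, I: μ=10.15, E[X²]=104.71; II: μ=4.7, E[X²]=23.53; III: μ=10.9, E[X²]=237.62.
E[X] = 0.36·10.15 + 0.24·4.7 + 0.4·10.9 = 9.142.
E[X²] = 0.36·104.71 + 0.24·23.53 + 0.4·237.62 = 138.391.
Var(X) = E[X²] − (E[X])² = 138.391 − 83.5762 = 54.8146.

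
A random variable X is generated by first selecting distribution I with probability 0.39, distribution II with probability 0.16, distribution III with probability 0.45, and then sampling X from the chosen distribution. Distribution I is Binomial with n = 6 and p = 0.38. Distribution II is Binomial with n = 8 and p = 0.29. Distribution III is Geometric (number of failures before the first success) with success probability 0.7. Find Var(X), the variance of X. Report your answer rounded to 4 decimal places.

Per component, I: μ=2.28, E[X²]=6.612; II: μ=2.32, E[X²]=7.0296; III: μ=0.428571, E[X²]=0.795918.
E[X] = 0.39·2.28 + 0.16·2.32 + 0.45·0.428571 = 1.45326.
E[X²] = 0.39·6.612 + 0.16·7.0296 + 0.45·0.795918 = 4.06158.
Var(X) = E[X²] − (E[X])² = 4.06158 − 2.11196 = 1.94962.

1.9496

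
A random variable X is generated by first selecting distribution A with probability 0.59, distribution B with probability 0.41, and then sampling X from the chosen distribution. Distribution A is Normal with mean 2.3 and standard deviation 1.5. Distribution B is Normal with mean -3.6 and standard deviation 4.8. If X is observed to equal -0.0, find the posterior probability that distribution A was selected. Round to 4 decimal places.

Likelihoods f(-0.0 | ·): A: 0.0820883; B: 0.062737.
Posterior ∝ prior × likelihood. Numerator for A: 0.59·0.0820883 = 0.0484321.
Normalizing constant: 0.59·0.0820883 + 0.41·0.062737 = 0.0741543.
P(A | observation) = 0.0484321 / 0.0741543 = 0.653126.

0.6531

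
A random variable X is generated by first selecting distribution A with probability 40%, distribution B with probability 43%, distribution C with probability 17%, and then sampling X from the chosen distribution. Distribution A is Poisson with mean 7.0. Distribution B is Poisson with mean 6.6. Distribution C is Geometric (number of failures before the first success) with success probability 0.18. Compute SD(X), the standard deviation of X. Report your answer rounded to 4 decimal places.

Per component, A: μ=7, E[X²]=56; B: μ=6.6, E[X²]=50.16; C: μ=4.55556, E[X²]=46.0617.
E[X] = 0.4·7 + 0.43·6.6 + 0.17·4.55556 = 6.41244.
E[X²] = 0.4·56 + 0.43·50.16 + 0.17·46.0617 = 51.7993.
Var(X) = E[X²] − (E[X])² = 51.7993 − 41.1194 = 10.6799.
SD(X) = √10.6799 = 3.268.

3.2680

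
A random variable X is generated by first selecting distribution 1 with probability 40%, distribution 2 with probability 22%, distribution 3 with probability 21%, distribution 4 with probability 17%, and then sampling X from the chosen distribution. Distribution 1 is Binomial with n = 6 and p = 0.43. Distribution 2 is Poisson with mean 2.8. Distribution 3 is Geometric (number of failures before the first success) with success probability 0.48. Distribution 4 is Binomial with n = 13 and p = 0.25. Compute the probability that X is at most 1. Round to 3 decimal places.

0.301

Conditional on each component, P(X ≤ 1): 1: 0.189533; 2: 0.231078; 3: 0.7296; 4: 0.126705.
By total probability, P(X ≤ 1) = 0.4·0.189533 + 0.22·0.231078 + 0.21·0.7296 + 0.17·0.126705 = 0.301406.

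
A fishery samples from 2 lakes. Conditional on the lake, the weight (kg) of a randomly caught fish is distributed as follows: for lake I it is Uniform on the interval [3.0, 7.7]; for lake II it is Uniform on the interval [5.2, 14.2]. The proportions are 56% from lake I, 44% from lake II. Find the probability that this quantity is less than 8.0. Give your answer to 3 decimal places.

0.697

Conditional on each lake, P(X < 8.0): I: 1; II: 0.311111.
By total probability, P(X < 8.0) = 0.56·1 + 0.44·0.311111 = 0.696889.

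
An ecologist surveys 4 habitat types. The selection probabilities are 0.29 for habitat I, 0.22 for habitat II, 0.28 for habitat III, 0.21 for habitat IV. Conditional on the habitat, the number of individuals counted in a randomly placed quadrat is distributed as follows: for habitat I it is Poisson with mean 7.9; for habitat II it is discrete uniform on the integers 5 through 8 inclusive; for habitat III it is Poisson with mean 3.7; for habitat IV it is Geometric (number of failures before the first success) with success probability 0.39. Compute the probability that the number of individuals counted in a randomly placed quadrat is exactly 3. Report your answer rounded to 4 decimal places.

Conditional on each habitat, P(X = 3): I: 0.0304652; II: 0; III: 0.20872; IV: 0.0885226.
By total probability, P(X = 3) = 0.29·0.0304652 + 0.22·0 + 0.28·0.20872 + 0.21·0.0885226 = 0.0858663.

0.0859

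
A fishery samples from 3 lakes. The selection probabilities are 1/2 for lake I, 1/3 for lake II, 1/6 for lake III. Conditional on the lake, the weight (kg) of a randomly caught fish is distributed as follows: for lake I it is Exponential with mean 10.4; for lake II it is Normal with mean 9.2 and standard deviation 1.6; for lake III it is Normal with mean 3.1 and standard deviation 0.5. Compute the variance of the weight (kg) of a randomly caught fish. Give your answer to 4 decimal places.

Per component, I: μ=10.4, E[X²]=216.32; II: μ=9.2, E[X²]=87.2; III: μ=3.1, E[X²]=9.86.
E[X] = 0.5·10.4 + 0.333333·9.2 + 0.166667·3.1 = 8.78333.
E[X²] = 0.5·216.32 + 0.333333·87.2 + 0.166667·9.86 = 138.87.
Var(X) = E[X²] − (E[X])² = 138.87 − 77.1469 = 61.7231.

61.7231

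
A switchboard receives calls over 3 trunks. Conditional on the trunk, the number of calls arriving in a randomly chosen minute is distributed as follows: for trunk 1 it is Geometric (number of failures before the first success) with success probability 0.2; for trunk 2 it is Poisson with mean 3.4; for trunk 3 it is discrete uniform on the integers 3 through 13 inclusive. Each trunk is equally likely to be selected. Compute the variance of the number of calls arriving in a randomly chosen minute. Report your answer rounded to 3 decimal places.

Per component, 1: μ=4, E[X²]=36; 2: μ=3.4, E[X²]=14.96; 3: μ=8, E[X²]=74.
E[X] = 0.333333·4 + 0.333333·3.4 + 0.333333·8 = 5.13333.
E[X²] = 0.333333·36 + 0.333333·14.96 + 0.333333·74 = 41.6533.
Var(X) = E[X²] − (E[X])² = 41.6533 − 26.3511 = 15.3022.

15.302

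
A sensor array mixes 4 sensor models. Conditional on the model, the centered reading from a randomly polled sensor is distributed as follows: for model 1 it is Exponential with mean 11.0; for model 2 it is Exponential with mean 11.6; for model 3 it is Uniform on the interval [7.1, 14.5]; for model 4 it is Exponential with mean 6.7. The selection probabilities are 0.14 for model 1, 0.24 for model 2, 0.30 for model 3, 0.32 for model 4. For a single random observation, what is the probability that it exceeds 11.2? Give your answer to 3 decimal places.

Conditional on each model, P(X > 11.2): 1: 0.361251; 2: 0.380786; 3: 0.445946; 4: 0.187938.
By total probability, P(X > 11.2) = 0.14·0.361251 + 0.24·0.380786 + 0.3·0.445946 + 0.32·0.187938 = 0.335888.

0.336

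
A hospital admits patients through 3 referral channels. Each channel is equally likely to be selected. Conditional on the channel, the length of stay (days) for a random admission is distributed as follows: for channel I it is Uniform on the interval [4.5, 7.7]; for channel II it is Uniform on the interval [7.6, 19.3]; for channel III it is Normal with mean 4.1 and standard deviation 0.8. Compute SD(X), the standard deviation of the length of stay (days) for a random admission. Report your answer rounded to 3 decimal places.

4.523

Per component, I: μ=6.1, E[X²]=38.0633; II: μ=13.45, E[X²]=192.31; III: μ=4.1, E[X²]=17.45.
E[X] = 0.333333·6.1 + 0.333333·13.45 + 0.333333·4.1 = 7.88333.
E[X²] = 0.333333·38.0633 + 0.333333·192.31 + 0.333333·17.45 = 82.6078.
Var(X) = E[X²] − (E[X])² = 82.6078 − 62.1469 = 20.4608.
SD(X) = √20.4608 = 4.52337.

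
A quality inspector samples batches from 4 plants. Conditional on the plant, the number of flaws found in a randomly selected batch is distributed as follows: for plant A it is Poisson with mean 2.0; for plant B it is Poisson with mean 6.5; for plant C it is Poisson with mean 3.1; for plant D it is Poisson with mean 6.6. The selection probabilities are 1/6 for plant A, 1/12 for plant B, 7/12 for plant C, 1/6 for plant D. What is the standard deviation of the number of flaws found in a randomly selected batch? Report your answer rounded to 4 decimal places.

Per component, A: μ=2, E[X²]=6; B: μ=6.5, E[X²]=48.75; C: μ=3.1, E[X²]=12.71; D: μ=6.6, E[X²]=50.16.
E[X] = 0.166667·2 + 0.0833333·6.5 + 0.583333·3.1 + 0.166667·6.6 = 3.78333.
E[X²] = 0.166667·6 + 0.0833333·48.75 + 0.583333·12.71 + 0.166667·50.16 = 20.8367.
Var(X) = E[X²] − (E[X])² = 20.8367 − 14.3136 = 6.52306.
SD(X) = √6.52306 = 2.55403.

2.5540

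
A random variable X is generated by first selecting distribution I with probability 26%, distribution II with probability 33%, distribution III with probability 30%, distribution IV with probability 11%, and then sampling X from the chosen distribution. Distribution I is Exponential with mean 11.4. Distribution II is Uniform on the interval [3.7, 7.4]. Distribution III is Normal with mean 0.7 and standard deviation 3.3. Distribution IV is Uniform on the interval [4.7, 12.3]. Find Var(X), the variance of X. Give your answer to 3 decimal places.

Per component, I: μ=11.4, E[X²]=259.92; II: μ=5.55, E[X²]=31.9433; III: μ=0.7, E[X²]=11.38; IV: μ=8.5, E[X²]=77.0633.
E[X] = 0.26·11.4 + 0.33·5.55 + 0.3·0.7 + 0.11·8.5 = 5.9405.
E[X²] = 0.26·259.92 + 0.33·31.9433 + 0.3·11.38 + 0.11·77.0633 = 90.0115.
Var(X) = E[X²] − (E[X])² = 90.0115 − 35.2895 = 54.7219.

54.722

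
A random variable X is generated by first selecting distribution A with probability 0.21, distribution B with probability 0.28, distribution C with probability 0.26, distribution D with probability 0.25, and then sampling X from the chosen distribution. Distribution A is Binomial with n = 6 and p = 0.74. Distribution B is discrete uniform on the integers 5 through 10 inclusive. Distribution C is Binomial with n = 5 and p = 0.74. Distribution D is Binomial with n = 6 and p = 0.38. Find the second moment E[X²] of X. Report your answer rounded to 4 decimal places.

26.4115

For each component E[X²] = Var + (mean)², giving A: 20.868; B: 59.1667; C: 14.652; D: 6.612.
Overall E[X²] = 0.21·20.868 + 0.28·59.1667 + 0.26·14.652 + 0.25·6.612 = 26.4115.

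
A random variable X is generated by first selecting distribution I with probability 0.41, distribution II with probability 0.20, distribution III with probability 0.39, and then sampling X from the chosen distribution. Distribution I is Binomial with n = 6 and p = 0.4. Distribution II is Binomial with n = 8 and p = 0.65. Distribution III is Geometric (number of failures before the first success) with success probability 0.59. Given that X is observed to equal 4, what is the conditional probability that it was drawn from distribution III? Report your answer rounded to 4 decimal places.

0.0646

Likelihoods P(X=4 | ·): I: 0.13824; II: 0.18751; III: 0.016672.
Posterior ∝ prior × likelihood. Numerator for III: 0.39·0.016672 = 0.00650208.
Normalizing constant: 0.41·0.13824 + 0.2·0.18751 + 0.39·0.016672 = 0.100682.
P(III | observation) = 0.00650208 / 0.100682 = 0.0645801.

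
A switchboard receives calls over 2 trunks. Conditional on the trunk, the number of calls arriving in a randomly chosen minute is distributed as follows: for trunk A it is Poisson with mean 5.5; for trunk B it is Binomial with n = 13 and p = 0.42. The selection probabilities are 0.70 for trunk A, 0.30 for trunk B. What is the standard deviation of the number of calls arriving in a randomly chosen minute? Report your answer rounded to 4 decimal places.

2.1910

Per component, A: μ=5.5, E[X²]=35.75; B: μ=5.46, E[X²]=32.9784.
E[X] = 0.7·5.5 + 0.3·5.46 = 5.488.
E[X²] = 0.7·35.75 + 0.3·32.9784 = 34.9185.
Var(X) = E[X²] − (E[X])² = 34.9185 − 30.1181 = 4.80038.
SD(X) = √4.80038 = 2.19098.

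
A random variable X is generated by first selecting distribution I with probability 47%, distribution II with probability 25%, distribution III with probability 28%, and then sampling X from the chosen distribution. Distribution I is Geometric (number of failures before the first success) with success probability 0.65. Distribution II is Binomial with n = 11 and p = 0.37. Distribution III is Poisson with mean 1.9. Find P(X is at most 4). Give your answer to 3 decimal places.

Conditional on each component, P(X ≤ 4): I: 0.994748; II: 0.615024; III: 0.955919.
By total probability, P(X ≤ 4) = 0.47·0.994748 + 0.25·0.615024 + 0.28·0.955919 = 0.888945.

0.889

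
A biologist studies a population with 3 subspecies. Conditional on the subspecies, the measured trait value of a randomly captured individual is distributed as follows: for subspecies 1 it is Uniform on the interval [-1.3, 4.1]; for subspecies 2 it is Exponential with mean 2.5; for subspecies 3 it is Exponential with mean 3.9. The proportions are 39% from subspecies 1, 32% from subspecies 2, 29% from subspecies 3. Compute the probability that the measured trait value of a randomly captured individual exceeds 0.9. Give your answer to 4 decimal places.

Conditional on each subspecies, P(X > 0.9): 1: 0.592593; 2: 0.697676; 3: 0.793923.
By total probability, P(X > 0.9) = 0.39·0.592593 + 0.32·0.697676 + 0.29·0.793923 = 0.684605.

0.6846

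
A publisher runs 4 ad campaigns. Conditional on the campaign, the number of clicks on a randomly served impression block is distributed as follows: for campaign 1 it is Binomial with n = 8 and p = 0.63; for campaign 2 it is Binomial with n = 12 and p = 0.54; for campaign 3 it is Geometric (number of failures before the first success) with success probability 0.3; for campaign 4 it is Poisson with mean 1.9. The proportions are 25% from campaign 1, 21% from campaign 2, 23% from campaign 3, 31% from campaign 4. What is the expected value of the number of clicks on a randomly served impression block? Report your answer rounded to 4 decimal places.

3.7465

Component means — 1: 5.04; 2: 6.48; 3: 2.33333; 4: 1.9.
E[X] = 0.25·5.04 + 0.21·6.48 + 0.23·2.33333 + 0.31·1.9 = 3.74647.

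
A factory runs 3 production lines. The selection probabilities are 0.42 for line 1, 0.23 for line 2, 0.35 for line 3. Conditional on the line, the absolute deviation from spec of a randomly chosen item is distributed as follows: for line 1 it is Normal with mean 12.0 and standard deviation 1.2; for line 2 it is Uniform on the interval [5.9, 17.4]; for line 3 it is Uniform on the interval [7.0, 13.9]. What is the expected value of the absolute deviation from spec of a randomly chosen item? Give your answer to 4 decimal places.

11.3770

Component means — 1: 12; 2: 11.65; 3: 10.45.
E[X] = 0.42·12 + 0.23·11.65 + 0.35·10.45 = 11.377.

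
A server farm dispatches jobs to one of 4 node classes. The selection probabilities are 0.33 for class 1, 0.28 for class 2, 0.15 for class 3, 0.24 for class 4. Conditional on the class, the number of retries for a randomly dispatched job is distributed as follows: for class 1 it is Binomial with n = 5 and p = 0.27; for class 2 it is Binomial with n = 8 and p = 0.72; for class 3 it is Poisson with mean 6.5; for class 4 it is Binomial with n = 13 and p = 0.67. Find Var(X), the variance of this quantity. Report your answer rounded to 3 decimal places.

Per component, 1: μ=1.35, E[X²]=2.808; 2: μ=5.76, E[X²]=34.7904; 3: μ=6.5, E[X²]=48.75; 4: μ=8.71, E[X²]=78.7384.
E[X] = 0.33·1.35 + 0.28·5.76 + 0.15·6.5 + 0.24·8.71 = 5.1237.
E[X²] = 0.33·2.808 + 0.28·34.7904 + 0.15·48.75 + 0.24·78.7384 = 36.8777.
Var(X) = E[X²] − (E[X])² = 36.8777 − 26.2523 = 10.6254.

10.625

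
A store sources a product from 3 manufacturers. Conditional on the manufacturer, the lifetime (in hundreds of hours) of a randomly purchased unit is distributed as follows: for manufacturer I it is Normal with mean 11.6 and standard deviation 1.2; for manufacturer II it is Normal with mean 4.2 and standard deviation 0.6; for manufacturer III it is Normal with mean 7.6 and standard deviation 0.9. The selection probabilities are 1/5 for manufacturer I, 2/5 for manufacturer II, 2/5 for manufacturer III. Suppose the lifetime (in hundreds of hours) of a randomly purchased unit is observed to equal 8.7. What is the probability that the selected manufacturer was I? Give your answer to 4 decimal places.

0.0409

Likelihoods f(8.7 | ·): I: 0.0179279; II: 4.0572e-13; III: 0.210033.
Posterior ∝ prior × likelihood. Numerator for I: 0.2·0.0179279 = 0.00358557.
Normalizing constant: 0.2·0.0179279 + 0.4·4.0572e-13 + 0.4·0.210033 = 0.0875987.
P(I | observation) = 0.00358557 / 0.0875987 = 0.0409318.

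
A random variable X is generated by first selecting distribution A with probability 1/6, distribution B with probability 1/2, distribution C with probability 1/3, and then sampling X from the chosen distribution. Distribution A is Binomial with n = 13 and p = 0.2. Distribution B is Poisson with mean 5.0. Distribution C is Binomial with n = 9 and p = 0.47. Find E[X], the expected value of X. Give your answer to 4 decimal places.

Component means — A: 2.6; B: 5; C: 4.23.
E[X] = 0.166667·2.6 + 0.5·5 + 0.333333·4.23 = 4.34333.

4.3433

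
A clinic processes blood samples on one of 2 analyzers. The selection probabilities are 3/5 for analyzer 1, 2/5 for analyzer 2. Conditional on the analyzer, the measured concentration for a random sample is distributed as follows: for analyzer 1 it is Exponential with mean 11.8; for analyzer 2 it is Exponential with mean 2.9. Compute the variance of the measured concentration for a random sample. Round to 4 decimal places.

Per component, 1: μ=11.8, E[X²]=278.48; 2: μ=2.9, E[X²]=16.82.
E[X] = 0.6·11.8 + 0.4·2.9 = 8.24.
E[X²] = 0.6·278.48 + 0.4·16.82 = 173.816.
Var(X) = E[X²] − (E[X])² = 173.816 − 67.8976 = 105.918.

105.9184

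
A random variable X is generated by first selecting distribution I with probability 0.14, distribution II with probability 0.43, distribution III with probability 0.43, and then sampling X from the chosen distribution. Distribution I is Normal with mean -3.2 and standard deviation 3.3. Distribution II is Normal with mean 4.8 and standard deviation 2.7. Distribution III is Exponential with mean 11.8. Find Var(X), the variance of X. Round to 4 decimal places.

90.9904

Per component, I: μ=-3.2, E[X²]=21.13; II: μ=4.8, E[X²]=30.33; III: μ=11.8, E[X²]=278.48.
E[X] = 0.14·-3.2 + 0.43·4.8 + 0.43·11.8 = 6.69.
E[X²] = 0.14·21.13 + 0.43·30.33 + 0.43·278.48 = 135.746.
Var(X) = E[X²] − (E[X])² = 135.746 − 44.7561 = 90.9904.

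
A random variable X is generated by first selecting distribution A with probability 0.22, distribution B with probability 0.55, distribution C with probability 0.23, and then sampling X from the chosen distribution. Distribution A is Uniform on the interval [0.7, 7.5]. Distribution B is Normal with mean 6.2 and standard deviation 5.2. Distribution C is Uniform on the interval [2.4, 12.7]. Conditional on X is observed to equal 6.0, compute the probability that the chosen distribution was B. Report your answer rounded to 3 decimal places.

Likelihoods f(6.0 | ·): A: 0.147059; B: 0.0766629; C: 0.0970874.
Posterior ∝ prior × likelihood. Numerator for B: 0.55·0.0766629 = 0.0421646.
Normalizing constant: 0.22·0.147059 + 0.55·0.0766629 + 0.23·0.0970874 = 0.0968477.
P(B | observation) = 0.0421646 / 0.0968477 = 0.435371.

0.435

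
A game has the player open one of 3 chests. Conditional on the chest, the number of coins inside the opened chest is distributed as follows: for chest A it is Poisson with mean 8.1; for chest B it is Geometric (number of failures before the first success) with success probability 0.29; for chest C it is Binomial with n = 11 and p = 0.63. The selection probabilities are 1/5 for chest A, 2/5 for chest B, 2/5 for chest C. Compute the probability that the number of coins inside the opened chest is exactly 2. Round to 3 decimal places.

0.062

Conditional on each chest, P(X = 2): A: 0.0099576; B: 0.146189; C: 0.002837.
By total probability, P(X = 2) = 0.2·0.0099576 + 0.4·0.146189 + 0.4·0.002837 = 0.0616019.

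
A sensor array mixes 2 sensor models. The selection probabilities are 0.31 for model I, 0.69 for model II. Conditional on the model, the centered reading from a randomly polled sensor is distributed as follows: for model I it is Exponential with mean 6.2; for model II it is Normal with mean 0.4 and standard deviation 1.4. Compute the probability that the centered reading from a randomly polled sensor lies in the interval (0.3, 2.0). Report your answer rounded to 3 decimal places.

Conditional on each model, P(0.3 < X < 2.0): I: 0.228487; II: 0.401923.
By total probability, P(0.3 < X < 2.0) = 0.31·0.228487 + 0.69·0.401923 = 0.348158.

0.348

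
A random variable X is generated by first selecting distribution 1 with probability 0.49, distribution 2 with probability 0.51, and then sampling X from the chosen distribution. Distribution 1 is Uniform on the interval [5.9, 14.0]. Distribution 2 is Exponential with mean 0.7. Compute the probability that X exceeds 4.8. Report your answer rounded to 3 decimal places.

Conditional on each component, P(X > 4.8): 1: 1; 2: 0.00105192.
By total probability, P(X > 4.8) = 0.49·1 + 0.51·0.00105192 = 0.490536.

0.491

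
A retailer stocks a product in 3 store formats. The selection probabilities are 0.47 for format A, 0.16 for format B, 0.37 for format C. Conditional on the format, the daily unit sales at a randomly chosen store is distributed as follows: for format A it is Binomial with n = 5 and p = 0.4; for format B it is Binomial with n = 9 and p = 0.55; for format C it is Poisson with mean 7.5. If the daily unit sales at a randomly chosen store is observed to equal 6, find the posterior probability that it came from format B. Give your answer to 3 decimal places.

0.401

Likelihoods P(X=6 | ·): A: 0; B: 0.211881; C: 0.136718.
Posterior ∝ prior × likelihood. Numerator for B: 0.16·0.211881 = 0.033901.
Normalizing constant: 0.47·0 + 0.16·0.211881 + 0.37·0.136718 = 0.0844868.
P(B | observation) = 0.033901 / 0.0844868 = 0.401258.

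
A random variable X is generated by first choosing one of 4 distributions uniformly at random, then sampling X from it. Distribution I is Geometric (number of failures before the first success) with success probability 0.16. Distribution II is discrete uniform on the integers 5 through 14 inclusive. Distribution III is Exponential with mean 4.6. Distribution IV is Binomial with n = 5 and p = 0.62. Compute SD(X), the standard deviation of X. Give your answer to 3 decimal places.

Per component, I: μ=5.25, E[X²]=60.375; II: μ=9.5, E[X²]=98.5; III: μ=4.6, E[X²]=42.32; IV: μ=3.1, E[X²]=10.788.
E[X] = 0.25·5.25 + 0.25·9.5 + 0.25·4.6 + 0.25·3.1 = 5.6125.
E[X²] = 0.25·60.375 + 0.25·98.5 + 0.25·42.32 + 0.25·10.788 = 52.9958.
Var(X) = E[X²] − (E[X])² = 52.9958 − 31.5002 = 21.4956.
SD(X) = √21.4956 = 4.63633.

4.636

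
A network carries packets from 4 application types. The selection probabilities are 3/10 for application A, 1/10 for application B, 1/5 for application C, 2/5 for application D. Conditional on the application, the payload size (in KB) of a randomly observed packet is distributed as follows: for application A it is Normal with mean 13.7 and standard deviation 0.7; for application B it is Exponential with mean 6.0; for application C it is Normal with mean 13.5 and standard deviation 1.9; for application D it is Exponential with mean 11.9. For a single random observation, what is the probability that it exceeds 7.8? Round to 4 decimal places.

Conditional on each application, P(X > 7.8): A: 1; B: 0.272532; C: 0.99865; D: 0.519202.
By total probability, P(X > 7.8) = 0.3·1 + 0.1·0.272532 + 0.2·0.99865 + 0.4·0.519202 = 0.734664.

0.7347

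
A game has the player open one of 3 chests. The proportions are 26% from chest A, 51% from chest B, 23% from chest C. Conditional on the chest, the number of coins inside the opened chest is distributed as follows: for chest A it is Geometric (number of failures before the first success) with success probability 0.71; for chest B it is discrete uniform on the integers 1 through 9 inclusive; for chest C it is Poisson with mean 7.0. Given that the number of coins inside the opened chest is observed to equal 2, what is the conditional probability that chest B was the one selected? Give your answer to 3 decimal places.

0.733

Likelihoods P(X=2 | ·): A: 0.059711; B: 0.111111; C: 0.0223411.
Posterior ∝ prior × likelihood. Numerator for B: 0.51·0.111111 = 0.0566667.
Normalizing constant: 0.26·0.059711 + 0.51·0.111111 + 0.23·0.0223411 = 0.07733.
P(B | observation) = 0.0566667 / 0.07733 = 0.73279.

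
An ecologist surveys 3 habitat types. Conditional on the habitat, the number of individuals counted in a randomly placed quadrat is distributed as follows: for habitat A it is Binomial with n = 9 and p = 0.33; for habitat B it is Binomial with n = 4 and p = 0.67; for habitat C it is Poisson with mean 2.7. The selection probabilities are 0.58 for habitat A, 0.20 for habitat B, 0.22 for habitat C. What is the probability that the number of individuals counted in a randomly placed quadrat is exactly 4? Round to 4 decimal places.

Conditional on each habitat, P(X = 4): A: 0.201744; B: 0.201511; C: 0.148816.
By total probability, P(X = 4) = 0.58·0.201744 + 0.2·0.201511 + 0.22·0.148816 = 0.190053.

0.1901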